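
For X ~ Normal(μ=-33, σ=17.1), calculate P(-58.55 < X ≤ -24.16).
0.629840

We have X ~ Normal(μ=-33, σ=17.1).

To find P(-58.55 < X ≤ -24.16), we use:
P(-58.55 < X ≤ -24.16) = P(X ≤ -24.16) - P(X ≤ -58.55)
                 = F(-24.16) - F(-58.55)
                 = 0.697408 - 0.067568
                 = 0.629840

So there's approximately a 63.0% chance that X falls in this range.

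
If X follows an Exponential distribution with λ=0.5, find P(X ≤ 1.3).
0.477954

We have X ~ Exponential(λ=0.5).

The CDF gives us P(X ≤ k).

Using the CDF:
P(X ≤ 1.3) = 0.477954

This means there's approximately a 47.8% chance that X is at most 1.3.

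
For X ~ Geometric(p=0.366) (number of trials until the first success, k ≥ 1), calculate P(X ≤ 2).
0.598044

We have X ~ Geometric(p=0.366) (number of trials until the first success, k ≥ 1).

The CDF gives us P(X ≤ k).

Using the CDF:
P(X ≤ 2) = 0.598044

This means there's approximately a 59.8% chance that X is at most 2.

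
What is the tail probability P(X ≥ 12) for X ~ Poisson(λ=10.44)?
0.354206

We have X ~ Poisson(λ=10.44).

For discrete distributions, P(X ≥ 12) = 1 - P(X ≤ 11).

P(X ≤ 11) = 0.645794
P(X ≥ 12) = 1 - 0.645794 = 0.354206

So there's approximately a 35.4% chance that X is at least 12.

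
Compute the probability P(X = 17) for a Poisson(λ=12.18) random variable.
0.041231

We have X ~ Poisson(λ=12.18).

For a Poisson distribution, the PMF gives us the probability of each outcome.

Using the PMF formula:
P(X = 17) = 0.041231

Rounded to 4 decimal places: 0.0412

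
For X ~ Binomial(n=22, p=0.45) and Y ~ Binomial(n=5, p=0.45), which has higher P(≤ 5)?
Y has higher probability (P(Y ≤ 5) = 1.0000 > P(X ≤ 5) = 0.0271)

Compute P(≤ 5) for each distribution:

X ~ Binomial(n=22, p=0.45):
P(X ≤ 5) = 0.0271

Y ~ Binomial(n=5, p=0.45):
P(Y ≤ 5) = 1.0000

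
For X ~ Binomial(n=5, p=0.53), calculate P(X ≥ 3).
0.556115

We have X ~ Binomial(n=5, p=0.53).

For discrete distributions, P(X ≥ 3) = 1 - P(X ≤ 2).

P(X ≤ 2) = 0.443885
P(X ≥ 3) = 1 - 0.443885 = 0.556115

So there's approximately a 55.6% chance that X is at least 3.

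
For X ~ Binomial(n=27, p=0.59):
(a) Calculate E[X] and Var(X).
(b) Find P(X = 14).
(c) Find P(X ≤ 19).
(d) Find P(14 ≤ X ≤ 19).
(a) E[X] = 15.9300, Var(X) = 6.5313
(b) P(X = 14) = 0.114924
(c) P(X ≤ 19) = 0.921220
(d) P(14 ≤ X ≤ 19) = 0.750624

We have X ~ Binomial(n=27, p=0.59).

(a) Moments:
E[X] = 15.9300
Var(X) = 6.5313
σ = √Var(X) = 2.5556

(b) Point probability using PMF:
P(X = 14) = 0.114924

(c) Cumulative probability using CDF:
P(X ≤ 19) = F(19) = 0.921220

(d) Range probability:
P(14 ≤ X ≤ 19) = P(X ≤ 19) - P(X ≤ 13)
                   = F(19) - F(13)
                   = 0.921220 - 0.170596
                   = 0.750624

This means approximately 75.1% of outcomes fall in the interval [14, 19].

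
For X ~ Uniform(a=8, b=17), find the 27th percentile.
10.4300

We have X ~ Uniform(a=8, b=17).

We want to find x such that P(X ≤ x) = 0.27.

This is the 27th percentile, which means 27% of values fall below this point.

Using the inverse CDF (quantile function):
x = F⁻¹(0.27) = 10.4300

Verification: P(X ≤ 10.4300) = 0.27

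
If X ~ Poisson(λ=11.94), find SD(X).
3.4554

We have X ~ Poisson(λ=11.94).

For a Poisson distribution with λ=11.94:
σ = √Var(X) = 3.4554

The standard deviation is the square root of the variance.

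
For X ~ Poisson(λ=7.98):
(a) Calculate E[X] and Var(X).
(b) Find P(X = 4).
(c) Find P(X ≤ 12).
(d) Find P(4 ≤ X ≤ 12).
(a) E[X] = 7.9800, Var(X) = 7.9800
(b) P(X = 4) = 0.057827
(c) P(X ≤ 12) = 0.937161
(d) P(4 ≤ X ≤ 12) = 0.894204

We have X ~ Poisson(λ=7.98).

(a) Moments:
E[X] = 7.9800
Var(X) = 7.9800
σ = √Var(X) = 2.8249

(b) Point probability using PMF:
P(X = 4) = 0.057827

(c) Cumulative probability using CDF:
P(X ≤ 12) = F(12) = 0.937161

(d) Range probability:
P(4 ≤ X ≤ 12) = P(X ≤ 12) - P(X ≤ 3)
                   = F(12) - F(3)
                   = 0.937161 - 0.042956
                   = 0.894204

This means approximately 89.4% of outcomes fall in the interval [4, 12].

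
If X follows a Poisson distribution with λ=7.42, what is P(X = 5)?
0.112298

We have X ~ Poisson(λ=7.42).

For a Poisson distribution, the PMF gives us the probability of each outcome.

Using the PMF formula:
P(X = 5) = 0.112298

Rounded to 4 decimal places: 0.1123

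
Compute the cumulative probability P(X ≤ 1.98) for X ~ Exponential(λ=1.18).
0.903325

We have X ~ Exponential(λ=1.18).

The CDF gives us P(X ≤ k).

Using the CDF:
P(X ≤ 1.98) = 0.903325

This means there's approximately a 90.3% chance that X is at most 1.98.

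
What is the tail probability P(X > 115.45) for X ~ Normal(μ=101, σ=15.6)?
0.177150

We have X ~ Normal(μ=101, σ=15.6).

P(X > 115.45) = 1 - P(X ≤ 115.45)
                = 1 - F(115.45)
                = 1 - 0.822850
                = 0.177150

So there's approximately a 17.7% chance that X exceeds 115.45.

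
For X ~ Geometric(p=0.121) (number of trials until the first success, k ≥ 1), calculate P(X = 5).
0.072234

We have X ~ Geometric(p=0.121) (number of trials until the first success, k ≥ 1).

For a Geometric distribution, the PMF gives us the probability of each outcome.

Using the PMF formula:
P(X = 5) = 0.072234

Rounded to 4 decimal places: 0.0722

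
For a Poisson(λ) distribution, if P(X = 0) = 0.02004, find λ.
λ = 3.9100

For a Poisson(λ) distribution, the PMF at 0 is:
P(X = 0) = λ^0 e^(-λ) / 0! = e^(-λ)

Given P(X = 0) = 0.02004:
e^(-λ) = 0.02004
-λ = ln(0.02004)
λ = -ln(0.02004) = 3.9100

Verification: e^(-3.9100) = 0.02004 ✓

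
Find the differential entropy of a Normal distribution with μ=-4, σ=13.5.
4.0216 nats

We have X ~ Normal(μ=-4, σ=13.5).

The differential entropy measures the uncertainty or information content of the distribution.

For a Normal distribution with μ=-4, σ=13.5:
h(X) = 4.0216 nats

(In bits, this would be 5.8020 bits.)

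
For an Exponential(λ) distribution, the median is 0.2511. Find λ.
λ = 2.7604

For X ~ Exponential(λ), the CDF is F(x) = 1 - e^(-λx).
The median m satisfies F(m) = 0.5:
1 - e^(-λm) = 0.5
e^(-λm) = 0.5
λm = ln(2)
m = ln(2) / λ

Given m = 0.2511:
λ = ln(2) / 0.2511 = 0.693147 / 0.2511 = 2.7604

Verification: ln(2) / 2.7604 = 0.2511 ✓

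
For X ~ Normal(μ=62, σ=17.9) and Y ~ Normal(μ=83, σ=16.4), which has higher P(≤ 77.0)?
X has higher probability (P(X ≤ 77.0) = 0.7990 > P(Y ≤ 77.0) = 0.3572)

Compute P(≤ 77.0) for each distribution:

X ~ Normal(μ=62, σ=17.9):
P(X ≤ 77.0) = 0.7990

Y ~ Normal(μ=83, σ=16.4):
P(Y ≤ 77.0) = 0.3572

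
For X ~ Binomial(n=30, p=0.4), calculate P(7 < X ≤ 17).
0.935236

We have X ~ Binomial(n=30, p=0.4).

To find P(7 < X ≤ 17), we use:
P(7 < X ≤ 17) = P(X ≤ 17) - P(X ≤ 7)
                 = F(17) - F(7)
                 = 0.978760 - 0.043524
                 = 0.935236

So there's approximately a 93.5% chance that X falls in this range.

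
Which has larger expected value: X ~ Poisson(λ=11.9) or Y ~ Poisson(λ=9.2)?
X has larger mean (11.9000 > 9.2000)

Compute the expected value for each distribution:

X ~ Poisson(λ=11.9):
E[X] = 11.9000

Y ~ Poisson(λ=9.2):
E[Y] = 9.2000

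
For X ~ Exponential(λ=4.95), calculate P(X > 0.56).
0.062537

We have X ~ Exponential(λ=4.95).

P(X > 0.56) = 1 - P(X ≤ 0.56)
                = 1 - F(0.56)
                = 1 - 0.937463
                = 0.062537

So there's approximately a 6.3% chance that X exceeds 0.56.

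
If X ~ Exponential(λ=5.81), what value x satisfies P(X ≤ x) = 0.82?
0.2951

We have X ~ Exponential(λ=5.81).

We want to find x such that P(X ≤ x) = 0.82.

This is the 82nd percentile, which means 82% of values fall below this point.

Using the inverse CDF (quantile function):
x = F⁻¹(0.82) = 0.2951

Verification: P(X ≤ 0.2951) = 0.82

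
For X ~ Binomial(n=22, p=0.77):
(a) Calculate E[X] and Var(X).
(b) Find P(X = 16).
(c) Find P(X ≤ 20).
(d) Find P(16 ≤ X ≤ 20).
(a) E[X] = 16.9400, Var(X) = 3.8962
(b) P(X = 16) = 0.168668
(c) P(X ≤ 20) = 0.975902
(d) P(16 ≤ X ≤ 20) = 0.749522

We have X ~ Binomial(n=22, p=0.77).

(a) Moments:
E[X] = 16.9400
Var(X) = 3.8962
σ = √Var(X) = 1.9739

(b) Point probability using PMF:
P(X = 16) = 0.168668

(c) Cumulative probability using CDF:
P(X ≤ 20) = F(20) = 0.975902

(d) Range probability:
P(16 ≤ X ≤ 20) = P(X ≤ 20) - P(X ≤ 15)
                   = F(20) - F(15)
                   = 0.975902 - 0.226381
                   = 0.749522

This means approximately 75.0% of outcomes fall in the interval [16, 20].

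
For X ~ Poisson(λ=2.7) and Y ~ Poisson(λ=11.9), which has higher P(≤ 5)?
X has higher probability (P(X ≤ 5) = 0.9433 > P(Y ≤ 5) = 0.0217)

Compute P(≤ 5) for each distribution:

X ~ Poisson(λ=2.7):
P(X ≤ 5) = 0.9433

Y ~ Poisson(λ=11.9):
P(Y ≤ 5) = 0.0217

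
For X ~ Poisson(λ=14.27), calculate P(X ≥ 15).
0.458156

We have X ~ Poisson(λ=14.27).

For discrete distributions, P(X ≥ 15) = 1 - P(X ≤ 14).

P(X ≤ 14) = 0.541844
P(X ≥ 15) = 1 - 0.541844 = 0.458156

So there's approximately a 45.8% chance that X is at least 15.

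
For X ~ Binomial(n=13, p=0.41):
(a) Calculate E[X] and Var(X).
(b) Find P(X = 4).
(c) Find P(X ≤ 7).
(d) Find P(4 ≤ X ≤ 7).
(a) E[X] = 5.3300, Var(X) = 3.1447
(b) P(X = 4) = 0.175029
(c) P(X ≤ 7) = 0.888605
(d) P(4 ≤ X ≤ 7) = 0.737784

We have X ~ Binomial(n=13, p=0.41).

(a) Moments:
E[X] = 5.3300
Var(X) = 3.1447
σ = √Var(X) = 1.7733

(b) Point probability using PMF:
P(X = 4) = 0.175029

(c) Cumulative probability using CDF:
P(X ≤ 7) = F(7) = 0.888605

(d) Range probability:
P(4 ≤ X ≤ 7) = P(X ≤ 7) - P(X ≤ 3)
                   = F(7) - F(3)
                   = 0.888605 - 0.150821
                   = 0.737784

This means approximately 73.8% of outcomes fall in the interval [4, 7].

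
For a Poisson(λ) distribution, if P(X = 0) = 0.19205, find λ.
λ = 1.6500

For a Poisson(λ) distribution, the PMF at 0 is:
P(X = 0) = λ^0 e^(-λ) / 0! = e^(-λ)

Given P(X = 0) = 0.19205:
e^(-λ) = 0.19205
-λ = ln(0.19205)
λ = -ln(0.19205) = 1.6500

Verification: e^(-1.6500) = 0.19205 ✓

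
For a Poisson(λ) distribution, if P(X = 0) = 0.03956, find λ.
λ = 3.2299

For a Poisson(λ) distribution, the PMF at 0 is:
P(X = 0) = λ^0 e^(-λ) / 0! = e^(-λ)

Given P(X = 0) = 0.03956:
e^(-λ) = 0.03956
-λ = ln(0.03956)
λ = -ln(0.03956) = 3.2299

Verification: e^(-3.2299) = 0.03956 ✓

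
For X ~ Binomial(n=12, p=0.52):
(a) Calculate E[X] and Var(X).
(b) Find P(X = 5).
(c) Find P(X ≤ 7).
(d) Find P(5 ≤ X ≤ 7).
(a) E[X] = 6.2400, Var(X) = 2.9952
(b) P(X = 5) = 0.176779
(c) P(X ≤ 7) = 0.765188
(d) P(5 ≤ X ≤ 7) = 0.607678

We have X ~ Binomial(n=12, p=0.52).

(a) Moments:
E[X] = 6.2400
Var(X) = 2.9952
σ = √Var(X) = 1.7307

(b) Point probability using PMF:
P(X = 5) = 0.176779

(c) Cumulative probability using CDF:
P(X ≤ 7) = F(7) = 0.765188

(d) Range probability:
P(5 ≤ X ≤ 7) = P(X ≤ 7) - P(X ≤ 4)
                   = F(7) - F(4)
                   = 0.765188 - 0.157510
                   = 0.607678

This means approximately 60.8% of outcomes fall in the interval [5, 7].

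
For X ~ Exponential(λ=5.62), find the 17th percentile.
0.0332

We have X ~ Exponential(λ=5.62).

We want to find x such that P(X ≤ x) = 0.17.

This is the 17th percentile, which means 17% of values fall below this point.

Using the inverse CDF (quantile function):
x = F⁻¹(0.17) = 0.0332

Verification: P(X ≤ 0.0332) = 0.17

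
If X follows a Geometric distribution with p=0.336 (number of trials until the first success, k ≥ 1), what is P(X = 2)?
0.223104

We have X ~ Geometric(p=0.336) (number of trials until the first success, k ≥ 1).

For a Geometric distribution, the PMF gives us the probability of each outcome.

Using the PMF formula:
P(X = 2) = 0.223104

Rounded to 4 decimal places: 0.2231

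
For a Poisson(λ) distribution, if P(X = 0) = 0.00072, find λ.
λ = 7.2363

For a Poisson(λ) distribution, the PMF at 0 is:
P(X = 0) = λ^0 e^(-λ) / 0! = e^(-λ)

Given P(X = 0) = 0.00072:
e^(-λ) = 0.00072
-λ = ln(0.00072)
λ = -ln(0.00072) = 7.2363

Verification: e^(-7.2363) = 0.00072 ✓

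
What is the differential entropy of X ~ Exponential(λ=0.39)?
1.9416 nats

We have X ~ Exponential(λ=0.39).

The differential entropy measures the uncertainty or information content of the distribution.

For an Exponential distribution with λ=0.39:
h(X) = 1.9416 nats

(In bits, this would be 2.8011 bits.)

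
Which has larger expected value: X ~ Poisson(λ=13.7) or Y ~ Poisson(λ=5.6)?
X has larger mean (13.7000 > 5.6000)

Compute the expected value for each distribution:

X ~ Poisson(λ=13.7):
E[X] = 13.7000

Y ~ Poisson(λ=5.6):
E[Y] = 5.6000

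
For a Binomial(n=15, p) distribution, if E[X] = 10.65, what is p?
p = 0.71

For a Binomial(n, p) distribution:
E[X] = n × p

Given n = 15 and E[X] = 10.65:
10.65 = 15 × p
p = 10.65 / 15 = 0.71

Verification: Binomial(15, 0.71) has E[X] = 10.65 ✓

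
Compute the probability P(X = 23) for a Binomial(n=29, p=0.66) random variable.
0.051891

We have X ~ Binomial(n=29, p=0.66).

For a Binomial distribution, the PMF gives us the probability of each outcome.

Using the PMF formula:
P(X = 23) = 0.051891

Rounded to 4 decimal places: 0.0519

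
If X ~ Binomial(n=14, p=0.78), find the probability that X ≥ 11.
0.628066

We have X ~ Binomial(n=14, p=0.78).

For discrete distributions, P(X ≥ 11) = 1 - P(X ≤ 10).

P(X ≤ 10) = 0.371934
P(X ≥ 11) = 1 - 0.371934 = 0.628066

So there's approximately a 62.8% chance that X is at least 11.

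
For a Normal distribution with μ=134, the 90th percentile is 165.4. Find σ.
σ = 24.5016

For X ~ Normal(μ, σ), the p-th percentile satisfies x = μ + z_p × σ,
where z_p = Φ⁻¹(p) is the standard normal quantile.

Step 1: z_{0.9} = Φ⁻¹(0.9) = 1.2816

Step 2: Solve for σ:
165.4 = 134 + 1.2816 × σ
σ = (165.4 - 134) / 1.2816
σ = 31.40 / 1.2816
σ = 24.5016

Verification: μ + z × σ = 134 + 1.2816 × 24.5016 = 165.40 ✓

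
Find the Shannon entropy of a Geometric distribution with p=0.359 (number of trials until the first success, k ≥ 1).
1.8185 nats

We have X ~ Geometric(p=0.359) (number of trials until the first success, k ≥ 1).

The Shannon entropy measures the uncertainty or information content of the distribution.

For a Geometric distribution with p=0.359 (number of trials until the first success, k ≥ 1):
H(X) = 1.8185 nats

(In bits, this would be 2.6235 bits.)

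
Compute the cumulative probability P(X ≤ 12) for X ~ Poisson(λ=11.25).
0.661054

We have X ~ Poisson(λ=11.25).

The CDF gives us P(X ≤ k).

Using the CDF:
P(X ≤ 12) = 0.661054

This means there's approximately a 66.1% chance that X is at most 12.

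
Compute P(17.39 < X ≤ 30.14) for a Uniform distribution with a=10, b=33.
0.554348

We have X ~ Uniform(a=10, b=33).

To find P(17.39 < X ≤ 30.14), we use:
P(17.39 < X ≤ 30.14) = P(X ≤ 30.14) - P(X ≤ 17.39)
                 = F(30.14) - F(17.39)
                 = 0.875652 - 0.321304
                 = 0.554348

So there's approximately a 55.4% chance that X falls in this range.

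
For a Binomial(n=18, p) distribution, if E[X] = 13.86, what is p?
p = 0.77

For a Binomial(n, p) distribution:
E[X] = n × p

Given n = 18 and E[X] = 13.86:
13.86 = 18 × p
p = 13.86 / 18 = 0.77

Verification: Binomial(18, 0.77) has E[X] = 13.86 ✓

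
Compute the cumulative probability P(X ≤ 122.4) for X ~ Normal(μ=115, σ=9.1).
0.791945

We have X ~ Normal(μ=115, σ=9.1).

The CDF gives us P(X ≤ k).

Using the CDF:
P(X ≤ 122.4) = 0.791945

This means there's approximately a 79.2% chance that X is at most 122.4.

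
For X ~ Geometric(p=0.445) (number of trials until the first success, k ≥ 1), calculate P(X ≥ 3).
0.308025

We have X ~ Geometric(p=0.445) (number of trials until the first success, k ≥ 1).

For discrete distributions, P(X ≥ 3) = 1 - P(X ≤ 2).

P(X ≤ 2) = 0.691975
P(X ≥ 3) = 1 - 0.691975 = 0.308025

So there's approximately a 30.8% chance that X is at least 3.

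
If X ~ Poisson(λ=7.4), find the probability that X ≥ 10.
0.212265

We have X ~ Poisson(λ=7.4).

For discrete distributions, P(X ≥ 10) = 1 - P(X ≤ 9).

P(X ≤ 9) = 0.787735
P(X ≥ 10) = 1 - 0.787735 = 0.212265

So there's approximately a 21.2% chance that X is at least 10.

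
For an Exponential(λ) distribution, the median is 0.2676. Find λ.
λ = 2.5902

For X ~ Exponential(λ), the CDF is F(x) = 1 - e^(-λx).
The median m satisfies F(m) = 0.5:
1 - e^(-λm) = 0.5
e^(-λm) = 0.5
λm = ln(2)
m = ln(2) / λ

Given m = 0.2676:
λ = ln(2) / 0.2676 = 0.693147 / 0.2676 = 2.5902

Verification: ln(2) / 2.5902 = 0.2676 ✓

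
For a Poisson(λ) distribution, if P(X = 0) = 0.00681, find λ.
λ = 4.9894

For a Poisson(λ) distribution, the PMF at 0 is:
P(X = 0) = λ^0 e^(-λ) / 0! = e^(-λ)

Given P(X = 0) = 0.00681:
e^(-λ) = 0.00681
-λ = ln(0.00681)
λ = -ln(0.00681) = 4.9894

Verification: e^(-4.9894) = 0.00681 ✓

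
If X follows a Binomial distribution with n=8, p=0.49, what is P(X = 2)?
0.118296

We have X ~ Binomial(n=8, p=0.49).

For a Binomial distribution, the PMF gives us the probability of each outcome.

Using the PMF formula:
P(X = 2) = 0.118296

Rounded to 4 decimal places: 0.1183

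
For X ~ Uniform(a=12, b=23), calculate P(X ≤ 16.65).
0.422727

We have X ~ Uniform(a=12, b=23).

The CDF gives us P(X ≤ k).

Using the CDF:
P(X ≤ 16.65) = 0.422727

This means there's approximately a 42.3% chance that X is at most 16.65.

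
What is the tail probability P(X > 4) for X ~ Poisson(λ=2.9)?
0.168223

We have X ~ Poisson(λ=2.9).

P(X > 4) = 1 - P(X ≤ 4)
                = 1 - F(4)
                = 1 - 0.831777
                = 0.168223

So there's approximately a 16.8% chance that X exceeds 4.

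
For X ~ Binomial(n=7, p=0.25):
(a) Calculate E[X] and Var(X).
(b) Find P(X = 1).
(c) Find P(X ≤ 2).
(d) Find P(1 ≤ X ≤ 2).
(a) E[X] = 1.7500, Var(X) = 1.3125
(b) P(X = 1) = 0.311462
(c) P(X ≤ 2) = 0.756409
(d) P(1 ≤ X ≤ 2) = 0.622925

We have X ~ Binomial(n=7, p=0.25).

(a) Moments:
E[X] = 1.7500
Var(X) = 1.3125
σ = √Var(X) = 1.1456

(b) Point probability using PMF:
P(X = 1) = 0.311462

(c) Cumulative probability using CDF:
P(X ≤ 2) = F(2) = 0.756409

(d) Range probability:
P(1 ≤ X ≤ 2) = P(X ≤ 2) - P(X ≤ 0)
                   = F(2) - F(0)
                   = 0.756409 - 0.133484
                   = 0.622925

This means approximately 62.3% of outcomes fall in the interval [1, 2].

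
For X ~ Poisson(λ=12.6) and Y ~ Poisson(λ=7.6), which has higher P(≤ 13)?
Y has higher probability (P(Y ≤ 13) = 0.9762 > P(X ≤ 13) = 0.6169)

Compute P(≤ 13) for each distribution:

X ~ Poisson(λ=12.6):
P(X ≤ 13) = 0.6169

Y ~ Poisson(λ=7.6):
P(Y ≤ 13) = 0.9762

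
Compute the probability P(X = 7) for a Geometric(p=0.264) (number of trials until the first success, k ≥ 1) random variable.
0.041963

We have X ~ Geometric(p=0.264) (number of trials until the first success, k ≥ 1).

For a Geometric distribution, the PMF gives us the probability of each outcome.

Using the PMF formula:
P(X = 7) = 0.041963

Rounded to 4 decimal places: 0.0420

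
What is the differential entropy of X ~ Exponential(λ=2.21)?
0.2070 nats

We have X ~ Exponential(λ=2.21).

The differential entropy measures the uncertainty or information content of the distribution.

For an Exponential distribution with λ=2.21:
h(X) = 0.2070 nats

(In bits, this would be 0.2986 bits.)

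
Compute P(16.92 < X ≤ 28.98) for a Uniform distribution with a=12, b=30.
0.670000

We have X ~ Uniform(a=12, b=30).

To find P(16.92 < X ≤ 28.98), we use:
P(16.92 < X ≤ 28.98) = P(X ≤ 28.98) - P(X ≤ 16.92)
                 = F(28.98) - F(16.92)
                 = 0.943333 - 0.273333
                 = 0.670000

So there's approximately a 67.0% chance that X falls in this range.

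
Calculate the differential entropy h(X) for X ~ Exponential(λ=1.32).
0.7224 nats

We have X ~ Exponential(λ=1.32).

The differential entropy measures the uncertainty or information content of the distribution.

For an Exponential distribution with λ=1.32:
h(X) = 0.7224 nats

(In bits, this would be 1.0422 bits.)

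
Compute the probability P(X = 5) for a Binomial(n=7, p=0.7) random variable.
0.317652

We have X ~ Binomial(n=7, p=0.7).

For a Binomial distribution, the PMF gives us the probability of each outcome.

Using the PMF formula:
P(X = 5) = 0.317652

Rounded to 4 decimal places: 0.3177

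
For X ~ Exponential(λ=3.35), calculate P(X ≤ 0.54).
0.836182

We have X ~ Exponential(λ=3.35).

The CDF gives us P(X ≤ k).

Using the CDF:
P(X ≤ 0.54) = 0.836182

This means there's approximately a 83.6% chance that X is at most 0.54.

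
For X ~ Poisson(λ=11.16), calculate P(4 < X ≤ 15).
0.885056

We have X ~ Poisson(λ=11.16).

To find P(4 < X ≤ 15), we use:
P(4 < X ≤ 15) = P(X ≤ 15) - P(X ≤ 4)
                 = F(15) - F(4)
                 = 0.898611 - 0.013555
                 = 0.885056

So there's approximately a 88.5% chance that X falls in this range.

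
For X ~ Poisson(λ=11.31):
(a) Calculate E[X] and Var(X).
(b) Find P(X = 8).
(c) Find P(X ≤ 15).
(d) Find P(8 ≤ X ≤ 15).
(a) E[X] = 11.3100, Var(X) = 11.3100
(b) P(X = 8) = 0.081341
(c) P(X ≤ 15) = 0.889924
(d) P(8 ≤ X ≤ 15) = 0.765647

We have X ~ Poisson(λ=11.31).

(a) Moments:
E[X] = 11.3100
Var(X) = 11.3100
σ = √Var(X) = 3.3630

(b) Point probability using PMF:
P(X = 8) = 0.081341

(c) Cumulative probability using CDF:
P(X ≤ 15) = F(15) = 0.889924

(d) Range probability:
P(8 ≤ X ≤ 15) = P(X ≤ 15) - P(X ≤ 7)
                   = F(15) - F(7)
                   = 0.889924 - 0.124277
                   = 0.765647

This means approximately 76.6% of outcomes fall in the interval [8, 15].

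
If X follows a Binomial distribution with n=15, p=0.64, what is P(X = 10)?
0.209347

We have X ~ Binomial(n=15, p=0.64).

For a Binomial distribution, the PMF gives us the probability of each outcome.

Using the PMF formula:
P(X = 10) = 0.209347

Rounded to 4 decimal places: 0.2093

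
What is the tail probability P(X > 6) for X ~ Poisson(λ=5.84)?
0.368016

We have X ~ Poisson(λ=5.84).

P(X > 6) = 1 - P(X ≤ 6)
                = 1 - F(6)
                = 1 - 0.631984
                = 0.368016

So there's approximately a 36.8% chance that X exceeds 6.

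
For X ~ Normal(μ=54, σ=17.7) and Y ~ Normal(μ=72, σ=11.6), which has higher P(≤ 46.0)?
X has higher probability (P(X ≤ 46.0) = 0.3256 > P(Y ≤ 46.0) = 0.0125)

Compute P(≤ 46.0) for each distribution:

X ~ Normal(μ=54, σ=17.7):
P(X ≤ 46.0) = 0.3256

Y ~ Normal(μ=72, σ=11.6):
P(Y ≤ 46.0) = 0.0125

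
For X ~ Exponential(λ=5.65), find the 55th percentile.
0.1413

We have X ~ Exponential(λ=5.65).

We want to find x such that P(X ≤ x) = 0.55.

This is the 55th percentile, which means 55% of values fall below this point.

Using the inverse CDF (quantile function):
x = F⁻¹(0.55) = 0.1413

Verification: P(X ≤ 0.1413) = 0.55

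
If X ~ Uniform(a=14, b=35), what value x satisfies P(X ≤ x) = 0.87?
32.2700

We have X ~ Uniform(a=14, b=35).

We want to find x such that P(X ≤ x) = 0.87.

This is the 87th percentile, which means 87% of values fall below this point.

Using the inverse CDF (quantile function):
x = F⁻¹(0.87) = 32.2700

Verification: P(X ≤ 32.2700) = 0.87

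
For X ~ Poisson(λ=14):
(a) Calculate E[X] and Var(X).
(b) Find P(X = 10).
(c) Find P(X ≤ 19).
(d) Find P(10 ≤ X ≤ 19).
(a) E[X] = 14.0000, Var(X) = 14.0000
(b) P(X = 10) = 0.066282
(c) P(X ≤ 19) = 0.923495
(d) P(10 ≤ X ≤ 19) = 0.814096

We have X ~ Poisson(λ=14).

(a) Moments:
E[X] = 14.0000
Var(X) = 14.0000
σ = √Var(X) = 3.7417

(b) Point probability using PMF:
P(X = 10) = 0.066282

(c) Cumulative probability using CDF:
P(X ≤ 19) = F(19) = 0.923495

(d) Range probability:
P(10 ≤ X ≤ 19) = P(X ≤ 19) - P(X ≤ 9)
                   = F(19) - F(9)
                   = 0.923495 - 0.109399
                   = 0.814096

This means approximately 81.4% of outcomes fall in the interval [10, 19].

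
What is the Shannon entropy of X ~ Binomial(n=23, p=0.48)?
2.2925 nats

We have X ~ Binomial(n=23, p=0.48).

The Shannon entropy measures the uncertainty or information content of the distribution.

For a Binomial distribution with n=23, p=0.48:
H(X) = 2.2925 nats

(In bits, this would be 3.3074 bits.)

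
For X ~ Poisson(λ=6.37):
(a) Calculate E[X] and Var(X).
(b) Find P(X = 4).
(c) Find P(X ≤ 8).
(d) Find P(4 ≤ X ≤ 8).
(a) E[X] = 6.3700, Var(X) = 6.3700
(b) P(X = 4) = 0.117460
(c) P(X ≤ 8) = 0.806781
(d) P(4 ≤ X ≤ 8) = 0.685667

We have X ~ Poisson(λ=6.37).

(a) Moments:
E[X] = 6.3700
Var(X) = 6.3700
σ = √Var(X) = 2.5239

(b) Point probability using PMF:
P(X = 4) = 0.117460

(c) Cumulative probability using CDF:
P(X ≤ 8) = F(8) = 0.806781

(d) Range probability:
P(4 ≤ X ≤ 8) = P(X ≤ 8) - P(X ≤ 3)
                   = F(8) - F(3)
                   = 0.806781 - 0.121114
                   = 0.685667

This means approximately 68.6% of outcomes fall in the interval [4, 8].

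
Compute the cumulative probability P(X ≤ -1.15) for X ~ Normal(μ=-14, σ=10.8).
0.882940

We have X ~ Normal(μ=-14, σ=10.8).

The CDF gives us P(X ≤ k).

Using the CDF:
P(X ≤ -1.15) = 0.882940

This means there's approximately a 88.3% chance that X is at most -1.15.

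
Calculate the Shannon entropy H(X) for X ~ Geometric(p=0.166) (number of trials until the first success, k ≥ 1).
2.7078 nats

We have X ~ Geometric(p=0.166) (number of trials until the first success, k ≥ 1).

The Shannon entropy measures the uncertainty or information content of the distribution.

For a Geometric distribution with p=0.166 (number of trials until the first success, k ≥ 1):
H(X) = 2.7078 nats

(In bits, this would be 3.9065 bits.)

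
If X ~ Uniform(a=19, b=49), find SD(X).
8.6603

We have X ~ Uniform(a=19, b=49).

For a Uniform distribution with a=19, b=49:
σ = √Var(X) = 8.6603

The standard deviation is the square root of the variance.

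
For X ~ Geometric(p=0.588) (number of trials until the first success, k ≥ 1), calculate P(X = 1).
0.588000

We have X ~ Geometric(p=0.588) (number of trials until the first success, k ≥ 1).

For a Geometric distribution, the PMF gives us the probability of each outcome.

Using the PMF formula:
P(X = 1) = 0.588000

Rounded to 4 decimal places: 0.5880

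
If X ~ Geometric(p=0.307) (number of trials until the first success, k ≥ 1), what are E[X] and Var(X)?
E[X] = 3.2573, Var(X) = 7.3529

We have X ~ Geometric(p=0.307) (number of trials until the first success, k ≥ 1).

For a Geometric distribution with p=0.307 (number of trials until the first success, k ≥ 1):

Expected value:
E[X] = 3.2573

Variance:
Var(X) = 7.3529

Standard deviation:
σ = √Var(X) = 2.7116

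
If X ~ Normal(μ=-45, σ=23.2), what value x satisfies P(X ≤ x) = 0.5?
-45.0000

We have X ~ Normal(μ=-45, σ=23.2).

We want to find x such that P(X ≤ x) = 0.5.

This is the 50th percentile, which means 50% of values fall below this point.

Using the inverse CDF (quantile function):
x = F⁻¹(0.5) = -45.0000

Verification: P(X ≤ -45.0000) = 0.5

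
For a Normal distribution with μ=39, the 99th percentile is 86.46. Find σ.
σ = 20.4011

For X ~ Normal(μ, σ), the p-th percentile satisfies x = μ + z_p × σ,
where z_p = Φ⁻¹(p) is the standard normal quantile.

Step 1: z_{0.99} = Φ⁻¹(0.99) = 2.3263

Step 2: Solve for σ:
86.46 = 39 + 2.3263 × σ
σ = (86.46 - 39) / 2.3263
σ = 47.46 / 2.3263
σ = 20.4011

Verification: μ + z × σ = 39 + 2.3263 × 20.4011 = 86.46 ✓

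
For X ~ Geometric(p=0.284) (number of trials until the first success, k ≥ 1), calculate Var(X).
8.8772

We have X ~ Geometric(p=0.284) (number of trials until the first success, k ≥ 1).

For a Geometric distribution with p=0.284 (number of trials until the first success, k ≥ 1):
Var(X) = 8.8772

The variance measures the spread of the distribution around the mean.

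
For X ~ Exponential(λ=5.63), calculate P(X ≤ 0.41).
0.900570

We have X ~ Exponential(λ=5.63).

The CDF gives us P(X ≤ k).

Using the CDF:
P(X ≤ 0.41) = 0.900570

This means there's approximately a 90.1% chance that X is at most 0.41.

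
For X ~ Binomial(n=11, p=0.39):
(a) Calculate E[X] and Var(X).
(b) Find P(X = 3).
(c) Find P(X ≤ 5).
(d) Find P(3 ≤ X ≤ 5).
(a) E[X] = 4.2900, Var(X) = 2.6169
(b) P(X = 3) = 0.187636
(c) P(X ≤ 5) = 0.775101
(d) P(3 ≤ X ≤ 5) = 0.642320

We have X ~ Binomial(n=11, p=0.39).

(a) Moments:
E[X] = 4.2900
Var(X) = 2.6169
σ = √Var(X) = 1.6177

(b) Point probability using PMF:
P(X = 3) = 0.187636

(c) Cumulative probability using CDF:
P(X ≤ 5) = F(5) = 0.775101

(d) Range probability:
P(3 ≤ X ≤ 5) = P(X ≤ 5) - P(X ≤ 2)
                   = F(5) - F(2)
                   = 0.775101 - 0.132781
                   = 0.642320

This means approximately 64.2% of outcomes fall in the interval [3, 5].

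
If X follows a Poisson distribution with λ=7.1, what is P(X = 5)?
0.124057

We have X ~ Poisson(λ=7.1).

For a Poisson distribution, the PMF gives us the probability of each outcome.

Using the PMF formula:
P(X = 5) = 0.124057

Rounded to 4 decimal places: 0.1241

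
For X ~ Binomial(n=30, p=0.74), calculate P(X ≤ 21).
0.373948

We have X ~ Binomial(n=30, p=0.74).

The CDF gives us P(X ≤ k).

Using the CDF:
P(X ≤ 21) = 0.373948

This means there's approximately a 37.4% chance that X is at most 21.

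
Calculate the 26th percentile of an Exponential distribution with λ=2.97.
0.1014

We have X ~ Exponential(λ=2.97).

We want to find x such that P(X ≤ x) = 0.26.

This is the 26th percentile, which means 26% of values fall below this point.

Using the inverse CDF (quantile function):
x = F⁻¹(0.26) = 0.1014

Verification: P(X ≤ 0.1014) = 0.26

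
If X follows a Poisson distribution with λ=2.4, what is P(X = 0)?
0.090718

We have X ~ Poisson(λ=2.4).

For a Poisson distribution, the PMF gives us the probability of each outcome.

Using the PMF formula:
P(X = 0) = 0.090718

Rounded to 4 decimal places: 0.0907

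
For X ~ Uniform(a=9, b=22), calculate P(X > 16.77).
0.402308

We have X ~ Uniform(a=9, b=22).

P(X > 16.77) = 1 - P(X ≤ 16.77)
                = 1 - F(16.77)
                = 1 - 0.597692
                = 0.402308

So there's approximately a 40.2% chance that X exceeds 16.77.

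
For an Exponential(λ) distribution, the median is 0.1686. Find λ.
λ = 4.1112

For X ~ Exponential(λ), the CDF is F(x) = 1 - e^(-λx).
The median m satisfies F(m) = 0.5:
1 - e^(-λm) = 0.5
e^(-λm) = 0.5
λm = ln(2)
m = ln(2) / λ

Given m = 0.1686:
λ = ln(2) / 0.1686 = 0.693147 / 0.1686 = 4.1112

Verification: ln(2) / 4.1112 = 0.1686 ✓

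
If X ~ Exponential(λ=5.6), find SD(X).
0.1786

We have X ~ Exponential(λ=5.6).

For an Exponential distribution with λ=5.6:
σ = √Var(X) = 0.1786

The standard deviation is the square root of the variance.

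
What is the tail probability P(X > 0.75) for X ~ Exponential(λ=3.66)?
0.064248

We have X ~ Exponential(λ=3.66).

P(X > 0.75) = 1 - P(X ≤ 0.75)
                = 1 - F(0.75)
                = 1 - 0.935752
                = 0.064248

So there's approximately a 6.4% chance that X exceeds 0.75.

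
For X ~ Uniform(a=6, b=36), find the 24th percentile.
13.2000

We have X ~ Uniform(a=6, b=36).

We want to find x such that P(X ≤ x) = 0.24.

This is the 24th percentile, which means 24% of values fall below this point.

Using the inverse CDF (quantile function):
x = F⁻¹(0.24) = 13.2000

Verification: P(X ≤ 13.2000) = 0.24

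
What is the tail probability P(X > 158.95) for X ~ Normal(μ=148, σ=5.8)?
0.029518

We have X ~ Normal(μ=148, σ=5.8).

P(X > 158.95) = 1 - P(X ≤ 158.95)
                = 1 - F(158.95)
                = 1 - 0.970482
                = 0.029518

So there's approximately a 3.0% chance that X exceeds 158.95.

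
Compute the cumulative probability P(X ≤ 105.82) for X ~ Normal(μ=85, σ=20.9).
0.840417

We have X ~ Normal(μ=85, σ=20.9).

The CDF gives us P(X ≤ k).

Using the CDF:
P(X ≤ 105.82) = 0.840417

This means there's approximately a 84.0% chance that X is at most 105.82.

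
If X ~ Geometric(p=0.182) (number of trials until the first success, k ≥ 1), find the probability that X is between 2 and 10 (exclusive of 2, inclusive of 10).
0.534992

We have X ~ Geometric(p=0.182) (number of trials until the first success, k ≥ 1).

To find P(2 < X ≤ 10), we use:
P(2 < X ≤ 10) = P(X ≤ 10) - P(X ≤ 2)
                 = F(10) - F(2)
                 = 0.865868 - 0.330876
                 = 0.534992

So there's approximately a 53.5% chance that X falls in this range.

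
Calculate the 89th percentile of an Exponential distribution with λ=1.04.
2.1224

We have X ~ Exponential(λ=1.04).

We want to find x such that P(X ≤ x) = 0.89.

This is the 89th percentile, which means 89% of values fall below this point.

Using the inverse CDF (quantile function):
x = F⁻¹(0.89) = 2.1224

Verification: P(X ≤ 2.1224) = 0.89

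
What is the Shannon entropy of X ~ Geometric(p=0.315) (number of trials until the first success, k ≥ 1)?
1.9779 nats

We have X ~ Geometric(p=0.315) (number of trials until the first success, k ≥ 1).

The Shannon entropy measures the uncertainty or information content of the distribution.

For a Geometric distribution with p=0.315 (number of trials until the first success, k ≥ 1):
H(X) = 1.9779 nats

(In bits, this would be 2.8535 bits.)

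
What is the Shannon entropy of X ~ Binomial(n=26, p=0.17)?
2.0566 nats

We have X ~ Binomial(n=26, p=0.17).

The Shannon entropy measures the uncertainty or information content of the distribution.

For a Binomial distribution with n=26, p=0.17:
H(X) = 2.0566 nats

(In bits, this would be 2.9670 bits.)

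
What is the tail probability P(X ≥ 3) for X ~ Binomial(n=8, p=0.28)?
0.397272

We have X ~ Binomial(n=8, p=0.28).

For discrete distributions, P(X ≥ 3) = 1 - P(X ≤ 2).

P(X ≤ 2) = 0.602728
P(X ≥ 3) = 1 - 0.602728 = 0.397272

So there's approximately a 39.7% chance that X is at least 3.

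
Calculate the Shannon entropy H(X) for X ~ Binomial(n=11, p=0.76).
1.7489 nats

We have X ~ Binomial(n=11, p=0.76).

The Shannon entropy measures the uncertainty or information content of the distribution.

For a Binomial distribution with n=11, p=0.76:
H(X) = 1.7489 nats

(In bits, this would be 2.5231 bits.)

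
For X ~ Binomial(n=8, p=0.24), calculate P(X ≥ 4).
0.100436

We have X ~ Binomial(n=8, p=0.24).

For discrete distributions, P(X ≥ 4) = 1 - P(X ≤ 3).

P(X ≤ 3) = 0.899564
P(X ≥ 4) = 1 - 0.899564 = 0.100436

So there's approximately a 10.0% chance that X is at least 4.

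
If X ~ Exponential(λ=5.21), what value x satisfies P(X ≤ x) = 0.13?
0.0267

We have X ~ Exponential(λ=5.21).

We want to find x such that P(X ≤ x) = 0.13.

This is the 13th percentile, which means 13% of values fall below this point.

Using the inverse CDF (quantile function):
x = F⁻¹(0.13) = 0.0267

Verification: P(X ≤ 0.0267) = 0.13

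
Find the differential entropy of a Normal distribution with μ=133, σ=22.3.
4.5235 nats

We have X ~ Normal(μ=133, σ=22.3).

The differential entropy measures the uncertainty or information content of the distribution.

For a Normal distribution with μ=133, σ=22.3:
h(X) = 4.5235 nats

(In bits, this would be 6.5261 bits.)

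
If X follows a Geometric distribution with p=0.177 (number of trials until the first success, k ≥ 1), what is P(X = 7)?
0.055001

We have X ~ Geometric(p=0.177) (number of trials until the first success, k ≥ 1).

For a Geometric distribution, the PMF gives us the probability of each outcome.

Using the PMF formula:
P(X = 7) = 0.055001

Rounded to 4 decimal places: 0.0550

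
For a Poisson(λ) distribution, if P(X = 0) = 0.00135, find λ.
λ = 6.6077

For a Poisson(λ) distribution, the PMF at 0 is:
P(X = 0) = λ^0 e^(-λ) / 0! = e^(-λ)

Given P(X = 0) = 0.00135:
e^(-λ) = 0.00135
-λ = ln(0.00135)
λ = -ln(0.00135) = 6.6077

Verification: e^(-6.6077) = 0.00135 ✓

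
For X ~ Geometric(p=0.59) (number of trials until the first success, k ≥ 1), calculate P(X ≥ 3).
0.168100

We have X ~ Geometric(p=0.59) (number of trials until the first success, k ≥ 1).

For discrete distributions, P(X ≥ 3) = 1 - P(X ≤ 2).

P(X ≤ 2) = 0.831900
P(X ≥ 3) = 1 - 0.831900 = 0.168100

So there's approximately a 16.8% chance that X is at least 3.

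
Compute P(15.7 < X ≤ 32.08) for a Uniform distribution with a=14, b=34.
0.819000

We have X ~ Uniform(a=14, b=34).

To find P(15.7 < X ≤ 32.08), we use:
P(15.7 < X ≤ 32.08) = P(X ≤ 32.08) - P(X ≤ 15.7)
                 = F(32.08) - F(15.7)
                 = 0.904000 - 0.085000
                 = 0.819000

So there's approximately a 81.9% chance that X falls in this range.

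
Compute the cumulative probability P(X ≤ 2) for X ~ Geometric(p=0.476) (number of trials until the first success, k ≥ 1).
0.725424

We have X ~ Geometric(p=0.476) (number of trials until the first success, k ≥ 1).

The CDF gives us P(X ≤ k).

Using the CDF:
P(X ≤ 2) = 0.725424

This means there's approximately a 72.5% chance that X is at most 2.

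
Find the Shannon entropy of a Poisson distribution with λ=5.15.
2.2198 nats

We have X ~ Poisson(λ=5.15).

The Shannon entropy measures the uncertainty or information content of the distribution.

For a Poisson distribution with λ=5.15:
H(X) = 2.2198 nats

(In bits, this would be 3.2026 bits.)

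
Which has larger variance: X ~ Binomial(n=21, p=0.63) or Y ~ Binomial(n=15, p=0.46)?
X has larger variance (4.8951 > 3.7260)

Compute the variance for each distribution:

X ~ Binomial(n=21, p=0.63):
Var(X) = 4.8951

Y ~ Binomial(n=15, p=0.46):
Var(Y) = 3.7260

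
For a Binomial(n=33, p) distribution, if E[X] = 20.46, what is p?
p = 0.62

For a Binomial(n, p) distribution:
E[X] = n × p

Given n = 33 and E[X] = 20.46:
20.46 = 33 × p
p = 20.46 / 33 = 0.62

Verification: Binomial(33, 0.62) has E[X] = 20.46 ✓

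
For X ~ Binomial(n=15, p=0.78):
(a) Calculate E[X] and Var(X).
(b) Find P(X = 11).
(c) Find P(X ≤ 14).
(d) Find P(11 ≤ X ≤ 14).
(a) E[X] = 11.7000, Var(X) = 2.5740
(b) P(X = 11) = 0.207905
(c) P(X ≤ 14) = 0.975933
(d) P(11 ≤ X ≤ 14) = 0.756463

We have X ~ Binomial(n=15, p=0.78).

(a) Moments:
E[X] = 11.7000
Var(X) = 2.5740
σ = √Var(X) = 1.6044

(b) Point probability using PMF:
P(X = 11) = 0.207905

(c) Cumulative probability using CDF:
P(X ≤ 14) = F(14) = 0.975933

(d) Range probability:
P(11 ≤ X ≤ 14) = P(X ≤ 14) - P(X ≤ 10)
                   = F(14) - F(10)
                   = 0.975933 - 0.219470
                   = 0.756463

This means approximately 75.6% of outcomes fall in the interval [11, 14].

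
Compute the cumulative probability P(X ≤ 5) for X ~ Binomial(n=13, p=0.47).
0.370061

We have X ~ Binomial(n=13, p=0.47).

The CDF gives us P(X ≤ k).

Using the CDF:
P(X ≤ 5) = 0.370061

This means there's approximately a 37.0% chance that X is at most 5.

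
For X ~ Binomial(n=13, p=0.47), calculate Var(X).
3.2383

We have X ~ Binomial(n=13, p=0.47).

For a Binomial distribution with n=13, p=0.47:
Var(X) = 3.2383

The variance measures the spread of the distribution around the mean.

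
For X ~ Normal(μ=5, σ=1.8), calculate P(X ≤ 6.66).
0.821794

We have X ~ Normal(μ=5, σ=1.8).

The CDF gives us P(X ≤ k).

Using the CDF:
P(X ≤ 6.66) = 0.821794

This means there's approximately a 82.2% chance that X is at most 6.66.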